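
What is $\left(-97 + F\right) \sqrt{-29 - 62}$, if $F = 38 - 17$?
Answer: $- 76 i \sqrt{91} \approx - 724.99 i$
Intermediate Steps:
$F = 21$ ($F = 38 - 17 = 21$)
$\left(-97 + F\right) \sqrt{-29 - 62} = \left(-97 + 21\right) \sqrt{-29 - 62} = - 76 \sqrt{-91} = - 76 i \sqrt{91}$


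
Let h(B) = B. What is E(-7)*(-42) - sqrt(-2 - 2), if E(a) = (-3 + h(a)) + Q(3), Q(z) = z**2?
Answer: 42 - 2*I ≈ 42.0 - 2.0*I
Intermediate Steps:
E(a) = 6 + a (E(a) = (-3 + a) + 3**2 = (-3 + a) + 9 = 6 + a)
E(-7)*(-42) - sqrt(-2 - 2) = (6 - 7)*(-42) - sqrt(-2 - 2) = -1*(-42) - sqrt(-4) = 42 - 2*I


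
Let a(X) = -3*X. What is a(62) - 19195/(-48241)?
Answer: -8953631/48241 ≈ -185.60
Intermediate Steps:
a(62) - 19195/(-48241) = -3*62 - 19195/(-48241) = -186 - 19195*(-1/48241) = -186 + 19195/48241 = -8953631/48241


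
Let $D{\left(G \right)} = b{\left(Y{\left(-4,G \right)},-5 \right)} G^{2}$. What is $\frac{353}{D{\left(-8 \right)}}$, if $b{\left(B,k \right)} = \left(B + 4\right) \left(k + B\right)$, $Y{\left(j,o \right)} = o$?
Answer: $\frac{353}{3328} \approx 0.10607$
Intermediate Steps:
$b{\left(B,k \right)} = \left(4 + B\right) \left(B + k\right)$
$D{\left(G \right)} = G^{2} \left(-20 + G^{2} - G\right)$ ($D{\left(G \right)} = \left(G^{2} + 4 G + 4 \left(-5\right) + G \left(-5\right)\right) G^{2} = \left(G^{2} + 4 G - 20 - 5 G\right) G^{2} = \left(-20 + G^{2} - G\right) G^{2} = G^{2} \left(-20 + G^{2} - G\right)$)
$\frac{353}{D{\left(-8 \right)}} = \frac{353}{\left(-8\right)^{2} \left(-20 + \left(-8\right)^{2} - -8\right)} = \frac{353}{64 \left(-20 + 64 + 8\right)} = \frac{353}{64 \cdot 52} = \frac{353}{3328}$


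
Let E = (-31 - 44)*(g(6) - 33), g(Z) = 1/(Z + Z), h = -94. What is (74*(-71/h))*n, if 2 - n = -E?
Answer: 25962641/188 ≈ 1.3810e+5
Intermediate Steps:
g(Z) = 1/(2*Z)
E = 9875/4 (E = (-31 - 44)*((½)/6 - 33) = -75*((½)*(⅙) - 33) = -75*(1/12 - 33) = -75*(-395/12) = 9875/4 ≈ 2468.8)
n = 9883/4 (n = 2 - (-1)*9875/4 = 2 - 1*(-9875/4) = 2 + 9875/4 = 9883/4 ≈ 2470.8)
(74*(-71/h))*n = (74*(-71/(-94)))*(9883/4) = (74*(-71*(-1/94)))*(9883/4) = (74*(71/94))*(9883/4) = (2627/47)*(9883/4) = 25962641/188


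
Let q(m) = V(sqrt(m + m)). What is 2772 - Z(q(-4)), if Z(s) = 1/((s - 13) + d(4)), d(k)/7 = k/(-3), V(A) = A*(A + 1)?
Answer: 3*(5544*sqrt(2) + 84085*I)/(6*sqrt(2) + 91*I) ≈ 2772.0 + 0.0030475*I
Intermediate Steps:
V(A) = A*(1 + A)
q(m) = sqrt(2)*sqrt(m)*(1 + sqrt(2)*sqrt(m)) (q(m) = sqrt(m + m)*(1 + sqrt(m + m)) = sqrt(2*m)*(1 + sqrt(2*m)) = (sqrt(2)*sqrt(m))*(1 + sqrt(2)*sqrt(m)) = sqrt(2)*sqrt(m)*(1 + sqrt(2)*sqrt(m)))
d(k) = -7*k/3 (d(k) = 7*(k/(-3)) = 7*(k*(-1/3)) = 7*(-k/3) = -7*k/3)
Z(s) = 1/(-67/3 + s) (Z(s) = 1/((s - 13) - 7/3*4) = 1/((-13 + s) - 28/3) = 1/(-67/3 + s))
2772 - Z(q(-4)) = 2772 - 3/(-67 + 3*(2*(-4) + sqrt(2)*sqrt(-4))) = 2772 - 3/(-67 + 3*(-8 + sqrt(2)*(2*I))) = 2772 - 3/(-67 + 3*(-8 + 2*I*sqrt(2))) = 2772 - 3/(-67 + (-24 + 6*I*sqrt(2))) = 2772 - 3/(-91 + 6*I*sqrt(2))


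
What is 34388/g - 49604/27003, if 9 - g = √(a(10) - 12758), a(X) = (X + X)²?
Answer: 7740188320/335890317 + 34388*I*√12358/12439 ≈ 23.044 + 307.32*I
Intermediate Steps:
a(X) = 4*X² (a(X) = (2*X)² = 4*X²)
g = 9 - I*√12358 (g = 9 - √(4*10² - 12758) = 9 - √(4*100 - 12758) = 9 - √(400 - 12758) = 9 - √(-12358) = 9 - I*√12358 ≈ 9.0 - 111.17*I)
34388/g - 49604/27003 = 34388/(9 - I*√12358) - 49604/27003 = -49604/27003 + 34388/(9 - I*√12358)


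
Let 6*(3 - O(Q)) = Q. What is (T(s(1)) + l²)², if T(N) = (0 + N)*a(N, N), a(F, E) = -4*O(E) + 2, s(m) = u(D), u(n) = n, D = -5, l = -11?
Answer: 316969/9 ≈ 35219.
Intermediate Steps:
O(Q) = 3 - Q/6
s(m) = -5
a(F, E) = -10 + 2*E/3 (a(F, E) = -4*(3 - E/6) + 2 = (-12 + 2*E/3) + 2 = -10 + 2*E/3)
T(N) = N*(-10 + 2*N/3) (T(N) = (0 + N)*(-10 + 2*N/3) = N*(-10 + 2*N/3))
(T(s(1)) + l²)² = ((⅔)*(-5)*(-15 - 5) + (-11)²)² = ((⅔)*(-5)*(-20) + 121)² = (200/3 + 121)² = (563/3)² = 316969/9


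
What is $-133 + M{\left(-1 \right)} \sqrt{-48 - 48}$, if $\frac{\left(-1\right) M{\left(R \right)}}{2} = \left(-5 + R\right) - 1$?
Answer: $-133 + 56 i \sqrt{6} \approx -133.0 + 137.17 i$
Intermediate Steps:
$M{\left(R \right)} = 12 - 2 R$ ($M{\left(R \right)} = - 2 \left(\left(-5 + R\right) - 1\right) = - 2 \left(-6 + R\right) = 12 - 2 R$)
$-133 + M{\left(-1 \right)} \sqrt{-48 - 48} = -133 + \left(12 - -2\right) \sqrt{-48 - 48} = -133 + \left(12 + 2\right) \sqrt{-48 - 48} = -133 + 14 \sqrt{-96} = -133 + 14 \cdot 4 i \sqrt{6} = -133 + 56 i \sqrt{6}$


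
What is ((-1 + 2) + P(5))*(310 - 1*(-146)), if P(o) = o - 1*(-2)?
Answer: 3648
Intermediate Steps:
P(o) = 2 + o (P(o) = o + 2 = 2 + o)
((-1 + 2) + P(5))*(310 - 1*(-146)) = ((-1 + 2) + (2 + 5))*(310 - 1*(-146)) = (1 + 7)*(310 + 146) = 8*456 = 3648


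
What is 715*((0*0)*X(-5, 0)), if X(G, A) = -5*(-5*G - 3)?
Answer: 0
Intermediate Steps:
X(G, A) = 15 + 25*G (X(G, A) = -5*(-3 - 5*G) = 15 + 25*G)
715*((0*0)*X(-5, 0)) = 715*((0*0)*(15 + 25*(-5))) = 715*(0*(15 - 125)) = 715*(0*(-110)) = 715*0 = 0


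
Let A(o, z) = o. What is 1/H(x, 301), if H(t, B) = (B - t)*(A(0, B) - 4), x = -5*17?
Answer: -1/1544 ≈ -0.00064767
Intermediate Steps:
x = -85
H(t, B) = -4*B + 4*t (H(t, B) = (B - t)*(0 - 4) = (B - t)*(-4) = -4*B + 4*t)
1/H(x, 301) = 1/(-4*301 + 4*(-85)) = 1/(-1204 - 340) = 1/(-1544) = -1/1544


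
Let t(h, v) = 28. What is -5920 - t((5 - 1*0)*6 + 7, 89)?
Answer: -5948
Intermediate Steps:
-5920 - t((5 - 1*0)*6 + 7, 89) = -5920 - 1*28 = -5920 - 28 = -5948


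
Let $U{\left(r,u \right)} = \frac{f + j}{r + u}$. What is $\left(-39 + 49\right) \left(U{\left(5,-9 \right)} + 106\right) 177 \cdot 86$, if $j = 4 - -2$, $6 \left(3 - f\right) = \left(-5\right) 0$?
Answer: $15792825$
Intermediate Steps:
$f = 3$ ($f = 3 - \frac{\left(-5\right) 0}{6} = 3 - 0 = 3 + 0 = 3$)
$j = 6$ ($j = 4 + 2 = 6$)
$U{\left(r,u \right)} = \frac{9}{r + u}$ ($U{\left(r,u \right)} = \frac{3 + 6}{r + u} = \frac{9}{r + u}$)
$\left(-39 + 49\right) \left(U{\left(5,-9 \right)} + 106\right) 177 \cdot 86 = \left(-39 + 49\right) \left(\frac{9}{5 - 9} + 106\right) 177 \cdot 86 = 10 \left(\frac{9}{-4} + 106\right) 177 \cdot 86 = 10 \left(9 \left(- \frac{1}{4}\right) + 106\right) 177 \cdot 86 = 10 \left(- \frac{9}{4} + 106\right) 177 \cdot 86 = 10 \cdot \frac{415}{4} \cdot 177 \cdot 86 = \frac{2075}{2} \cdot 177 \cdot 86 = \frac{367275}{2} \cdot 86 = 15792825$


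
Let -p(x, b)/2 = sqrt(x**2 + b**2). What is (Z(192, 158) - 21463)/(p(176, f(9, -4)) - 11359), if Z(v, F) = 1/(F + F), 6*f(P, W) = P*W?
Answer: 25680075071/13577765076 - 2260769*sqrt(7753)/3394441269 ≈ 1.8327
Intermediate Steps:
f(P, W) = P*W/6 (f(P, W) = (P*W)/6 = P*W/6)
p(x, b) = -2*sqrt(b**2 + x**2) (p(x, b) = -2*sqrt(x**2 + b**2) = -2*sqrt(b**2 + x**2))
Z(v, F) = 1/(2*F)
(Z(192, 158) - 21463)/(p(176, f(9, -4)) - 11359) = ((1/2)/158 - 21463)/(-2*sqrt(((1/6)*9*(-4))**2 + 176**2) - 11359) = ((1/2)*(1/158) - 21463)/(-2*sqrt((-6)**2 + 30976) - 11359) = (1/316 - 21463)/(-2*sqrt(36 + 30976) - 11359) = -6782307/(316*(-4*sqrt(7753) - 11359)) = -6782307/(316*(-11359 - 4*sqrt(7753)))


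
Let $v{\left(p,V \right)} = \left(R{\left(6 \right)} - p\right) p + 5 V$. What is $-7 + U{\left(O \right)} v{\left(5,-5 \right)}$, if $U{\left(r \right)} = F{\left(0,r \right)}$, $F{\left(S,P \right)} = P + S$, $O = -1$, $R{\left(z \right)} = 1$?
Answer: $38$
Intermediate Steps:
$U{\left(r \right)} = r$ ($U{\left(r \right)} = r + 0 = r$)
$v{\left(p,V \right)} = 5 V + p \left(1 - p\right)$ ($v{\left(p,V \right)} = \left(1 - p\right) p + 5 V = p \left(1 - p\right) + 5 V = 5 V + p \left(1 - p\right)$)
$-7 + U{\left(O \right)} v{\left(5,-5 \right)} = -7 - \left(5 - 5^{2} + 5 \left(-5\right)\right) = -7 - \left(5 - 25 - 25\right) = -7 - -45 = -7 + 45 = 38$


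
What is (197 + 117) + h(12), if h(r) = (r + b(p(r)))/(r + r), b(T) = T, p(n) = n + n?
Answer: 631/2 ≈ 315.50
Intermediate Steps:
p(n) = 2*n
h(r) = 3/2 (h(r) = (r + 2*r)/(r + r) = (3*r)/((2*r)) = (3*r)*(1/(2*r)) = 3/2)
(197 + 117) + h(12) = (197 + 117) + 3/2 = 314 + 3/2 = 631/2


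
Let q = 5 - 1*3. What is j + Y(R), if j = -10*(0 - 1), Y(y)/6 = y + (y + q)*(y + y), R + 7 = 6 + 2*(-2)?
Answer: 160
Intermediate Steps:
R = -5 (R = -7 + (6 + 2*(-2)) = -7 + (6 - 4) = -7 + 2 = -5)
q = 2 (q = 5 - 3 = 2)
Y(y) = 6*y + 12*y*(2 + y) (Y(y) = 6*(y + (y + 2)*(y + y)) = 6*(y + (2 + y)*(2*y)) = 6*(y + 2*y*(2 + y)) = 6*y + 12*y*(2 + y))
j = 10 (j = -10*(-1) = 10)
j + Y(R) = 10 + 6*(-5)*(5 + 2*(-5)) = 10 + 6*(-5)*(5 - 10) = 10 + 6*(-5)*(-5) = 10 + 150 = 160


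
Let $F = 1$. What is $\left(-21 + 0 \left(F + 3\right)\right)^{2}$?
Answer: $441$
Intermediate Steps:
$\left(-21 + 0 \left(F + 3\right)\right)^{2} = \left(-21 + 0 \left(1 + 3\right)\right)^{2} = \left(-21 + 0 \cdot 4\right)^{2} = \left(-21 + 0\right)^{2} = \left(-21\right)^{2} = 441$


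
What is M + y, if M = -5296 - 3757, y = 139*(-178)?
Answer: -33795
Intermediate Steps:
y = -24742
M = -9053
M + y = -9053 - 24742 = -33795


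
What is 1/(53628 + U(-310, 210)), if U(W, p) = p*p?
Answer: 1/97728 ≈ 1.0232e-5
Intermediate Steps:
U(W, p) = p²
1/(53628 + U(-310, 210)) = 1/(53628 + 210²) = 1/(53628 + 44100) = 1/97728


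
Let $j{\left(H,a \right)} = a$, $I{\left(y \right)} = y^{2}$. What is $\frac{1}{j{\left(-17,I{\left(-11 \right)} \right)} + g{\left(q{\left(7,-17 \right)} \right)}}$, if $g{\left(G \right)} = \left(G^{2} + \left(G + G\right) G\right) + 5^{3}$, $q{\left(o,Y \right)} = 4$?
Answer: $\frac{1}{294} \approx 0.0034014$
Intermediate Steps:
$g{\left(G \right)} = 125 + 3 G^{2}$ ($g{\left(G \right)} = \left(G^{2} + 2 G G\right) + 125 = \left(G^{2} + 2 G^{2}\right) + 125 = 3 G^{2} + 125 = 125 + 3 G^{2}$)
$\frac{1}{j{\left(-17,I{\left(-11 \right)} \right)} + g{\left(q{\left(7,-17 \right)} \right)}} = \frac{1}{\left(-11\right)^{2} + \left(125 + 3 \cdot 4^{2}\right)} = \frac{1}{121 + \left(125 + 3 \cdot 16\right)} = \frac{1}{121 + \left(125 + 48\right)} = \frac{1}{121 + 173} = \frac{1}{294}$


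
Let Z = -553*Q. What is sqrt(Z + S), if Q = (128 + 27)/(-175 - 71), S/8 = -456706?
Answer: I*sqrt(221083076478)/246 ≈ 1911.4*I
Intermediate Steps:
S = -3653648 (S = 8*(-456706) = -3653648)
Q = -155/246 (Q = 155/(-246) = 155*(-1/246) = -155/246 ≈ -0.63008)
Z = 85715/246 (Z = -553*(-155/246) = 85715/246 ≈ 348.44)
sqrt(Z + S) = sqrt(85715/246 - 3653648) = sqrt(-898711693/246) = I*sqrt(221083076478)/246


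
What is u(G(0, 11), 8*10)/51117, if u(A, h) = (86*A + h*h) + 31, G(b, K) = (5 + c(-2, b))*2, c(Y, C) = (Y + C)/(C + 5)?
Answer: 12037/85195 ≈ 0.14129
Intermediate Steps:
c(Y, C) = (C + Y)/(5 + C)
G(b, K) = 10 + 2*(-2 + b)/(5 + b) (G(b, K) = (5 + (b - 2)/(5 + b))*2 = (5 + (-2 + b)/(5 + b))*2 = 10 + 2*(-2 + b)/(5 + b))
u(A, h) = 31 + h**2 + 86*A (u(A, h) = (86*A + h**2) + 31 = (h**2 + 86*A) + 31 = 31 + h**2 + 86*A)
u(G(0, 11), 8*10)/51117 = (31 + (8*10)**2 + 86*(2*(23 + 6*0)/(5 + 0)))/51117 = (31 + 80**2 + 86*(2*(23 + 0)/5))*(1/51117) = (31 + 6400 + 86*(2*(1/5)*23))*(1/51117) = (31 + 6400 + 86*(46/5))*(1/51117) = (31 + 6400 + 3956/5)*(1/51117) = (36111/5)*(1/51117) = 12037/85195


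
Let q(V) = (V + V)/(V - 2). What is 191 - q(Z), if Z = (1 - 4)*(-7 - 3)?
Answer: 1322/7 ≈ 188.86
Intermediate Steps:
Z = 30 (Z = -3*(-10) = 30)
q(V) = 2*V/(-2 + V) (q(V) = (2*V)/(-2 + V) = 2*V/(-2 + V))
191 - q(Z) = 191 - 2*30/(-2 + 30) = 191 - 2*30/28 = 191 - 1*15/7 = 191 - 15/7 = 1322/7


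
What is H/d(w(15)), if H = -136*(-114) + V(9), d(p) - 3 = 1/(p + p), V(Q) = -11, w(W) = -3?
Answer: 92958/17 ≈ 5468.1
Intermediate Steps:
d(p) = 3 + 1/(2*p) (d(p) = 3 + 1/(p + p) = 3 + 1/(2*p))
H = 15493 (H = -136*(-114) - 11 = 15504 - 11 = 15493)
H/d(w(15)) = 15493/(3 + (½)/(-3)) = 15493/(3 + (½)*(-⅓)) = 15493/(3 - ⅙) = 15493/(17/6) = 15493*(6/17) = 92958/17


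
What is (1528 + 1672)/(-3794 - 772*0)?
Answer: -1600/1897 ≈ -0.84344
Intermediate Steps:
(1528 + 1672)/(-3794 - 772*0) = 3200/(-3794 + 0) = 3200/(-3794) = 3200*(-1/3794) = -1600/1897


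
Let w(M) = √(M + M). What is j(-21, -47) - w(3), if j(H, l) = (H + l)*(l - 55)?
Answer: 6936 - √6 ≈ 6933.5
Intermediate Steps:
j(H, l) = (-55 + l)*(H + l) (j(H, l) = (H + l)*(-55 + l) = (-55 + l)*(H + l))
w(M) = √2*√M (w(M) = √(2*M) = √2*√M)
j(-21, -47) - w(3) = ((-47)² - 55*(-21) - 55*(-47) - 21*(-47)) - √2*√3 = (2209 + 1155 + 2585 + 987) - √6 = 6936 - √6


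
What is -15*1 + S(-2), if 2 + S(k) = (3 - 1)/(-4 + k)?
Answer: -52/3 ≈ -17.333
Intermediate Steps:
S(k) = -2 + 2/(-4 + k) (S(k) = -2 + (3 - 1)/(-4 + k) = -2 + 2/(-4 + k))
-15*1 + S(-2) = -15*1 + 2*(5 - 1*(-2))/(-4 - 2) = -15 + 2*(5 + 2)/(-6) = -15 + 2*(-⅙)*7 = -15 - 7/3 = -52/3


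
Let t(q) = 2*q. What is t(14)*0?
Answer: 0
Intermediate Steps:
t(14)*0 = (2*14)*0 = 28*0 = 0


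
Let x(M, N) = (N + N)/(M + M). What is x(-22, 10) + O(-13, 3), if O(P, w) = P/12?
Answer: -203/132 ≈ -1.5379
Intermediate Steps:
x(M, N) = N/M (x(M, N) = (2*N)/((2*M)) = (2*N)*(1/(2*M)) = N/M)
O(P, w) = P/12 (O(P, w) = P*(1/12) = P/12)
x(-22, 10) + O(-13, 3) = 10/(-22) + (1/12)*(-13) = 10*(-1/22) - 13/12 = -5/11 - 13/12 = -203/132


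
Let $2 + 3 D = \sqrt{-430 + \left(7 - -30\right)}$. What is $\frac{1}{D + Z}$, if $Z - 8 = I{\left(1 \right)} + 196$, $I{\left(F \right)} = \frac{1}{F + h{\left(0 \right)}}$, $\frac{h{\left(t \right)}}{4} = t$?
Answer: $\frac{1839}{376162} - \frac{3 i \sqrt{393}}{376162} \approx 0.0048888 - 0.0001581 i$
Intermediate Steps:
$h{\left(t \right)} = 4 t$
$I{\left(F \right)} = \frac{1}{F}$ ($I{\left(F \right)} = \frac{1}{F + 4 \cdot 0} = \frac{1}{F + 0} = \frac{1}{F}$)
$D = - \frac{2}{3} + \frac{i \sqrt{393}}{3}$ ($D = - \frac{2}{3} + \frac{\sqrt{-430 + \left(7 - -30\right)}}{3} = - \frac{2}{3} + \frac{\sqrt{-430 + \left(7 + 30\right)}}{3} = - \frac{2}{3} + \frac{\sqrt{-430 + 37}}{3} = - \frac{2}{3} + \frac{\sqrt{-393}}{3} = - \frac{2}{3} + \frac{i \sqrt{393}}{3} \approx -0.66667 + 6.6081 i$)
$Z = 205$ ($Z = 8 + \left(1^{-1} + 196\right) = 8 + \left(1 + 196\right) = 8 + 197 = 205$)
$\frac{1}{D + Z} = \frac{1}{\left(- \frac{2}{3} + \frac{i \sqrt{393}}{3}\right) + 205} = \frac{1}{\frac{613}{3} + \frac{i \sqrt{393}}{3}}$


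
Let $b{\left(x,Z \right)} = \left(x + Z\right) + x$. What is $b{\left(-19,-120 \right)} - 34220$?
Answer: $-34378$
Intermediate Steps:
$b{\left(x,Z \right)} = Z + 2 x$ ($b{\left(x,Z \right)} = \left(Z + x\right) + x = Z + 2 x$)
$b{\left(-19,-120 \right)} - 34220 = \left(-120 + 2 \left(-19\right)\right) - 34220 = \left(-120 - 38\right) - 34220 = -158 - 34220 = -34378$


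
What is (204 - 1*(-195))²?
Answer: 159201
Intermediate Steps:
(204 - 1*(-195))² = (204 + 195)² = 399² = 159201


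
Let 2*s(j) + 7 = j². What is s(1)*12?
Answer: -36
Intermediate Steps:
s(j) = -7/2 + j²/2
s(1)*12 = (-7/2 + (½)*1²)*12 = (-7/2 + (½)*1)*12 = (-7/2 + ½)*12 = -3*12 = -36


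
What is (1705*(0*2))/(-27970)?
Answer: 0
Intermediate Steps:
(1705*(0*2))/(-27970) = (1705*0)*(-1/27970) = 0*(-1/27970) = 0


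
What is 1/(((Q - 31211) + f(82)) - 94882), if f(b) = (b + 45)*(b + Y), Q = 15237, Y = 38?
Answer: -1/95616 ≈ -1.0459e-5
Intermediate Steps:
f(b) = (38 + b)*(45 + b) (f(b) = (b + 45)*(b + 38) = (45 + b)*(38 + b) = (38 + b)*(45 + b))
1/(((Q - 31211) + f(82)) - 94882) = 1/(((15237 - 31211) + (1710 + 82**2 + 83*82)) - 94882) = 1/((-15974 + (1710 + 6724 + 6806)) - 94882) = 1/((-15974 + 15240) - 94882) = 1/(-734 - 94882) = 1/(-95616) = -1/95616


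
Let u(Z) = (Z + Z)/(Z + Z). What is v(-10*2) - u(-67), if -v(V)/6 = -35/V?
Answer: -23/2 ≈ -11.500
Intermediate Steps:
v(V) = 210/V (v(V) = -(-210)/V = 210/V)
u(Z) = 1 (u(Z) = (2*Z)/((2*Z)) = (2*Z)*(1/(2*Z)) = 1)
v(-10*2) - u(-67) = 210/((-10*2)) - 1*1 = 210/(-20) - 1 = 210*(-1/20) - 1 = -21/2 - 1 = -23/2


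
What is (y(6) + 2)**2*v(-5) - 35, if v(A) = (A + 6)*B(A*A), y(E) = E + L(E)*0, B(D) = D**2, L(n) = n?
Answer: 39965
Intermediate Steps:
y(E) = E (y(E) = E + E*0 = E + 0 = E)
v(A) = A**4*(6 + A) (v(A) = (A + 6)*(A*A)**2 = (6 + A)*(A**2)**2 = (6 + A)*A**4 = A**4*(6 + A))
(y(6) + 2)**2*v(-5) - 35 = (6 + 2)**2*((-5)**4*(6 - 5)) - 35 = 8**2*(625*1) - 35 = 64*625 - 35 = 40000 - 35 = 39965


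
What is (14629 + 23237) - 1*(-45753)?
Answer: 83619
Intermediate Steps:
(14629 + 23237) - 1*(-45753) = 37866 + 45753 = 83619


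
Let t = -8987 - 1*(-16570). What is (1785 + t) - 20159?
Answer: -10791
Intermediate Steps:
t = 7583 (t = -8987 + 16570 = 7583)
(1785 + t) - 20159 = (1785 + 7583) - 20159 = 9368 - 20159 = -10791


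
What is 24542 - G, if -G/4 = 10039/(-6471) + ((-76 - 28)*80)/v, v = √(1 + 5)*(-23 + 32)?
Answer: 158771126/6471 - 16640*√6/27 ≈ 23026.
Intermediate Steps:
v = 9*√6 (v = √6*9 = 9*√6 ≈ 22.045)
G = 40156/6471 + 16640*√6/27 (G = -4*(10039/(-6471) + ((-76 - 28)*80)/((9*√6))) = -4*(10039*(-1/6471) + (-104*80)*(√6/54)) = -4*(-10039/6471 - 4160*√6/27) = 40156/6471 + 16640*√6/27 ≈ 1515.8)
24542 - G = 24542 - (40156/6471 + 16640*√6/27) = 24542 + (-40156/6471 - 16640*√6/27) = 158771126/6471 - 16640*√6/27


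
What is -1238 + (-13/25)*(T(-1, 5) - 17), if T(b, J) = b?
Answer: -30716/25 ≈ -1228.6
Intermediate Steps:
-1238 + (-13/25)*(T(-1, 5) - 17) = -1238 + (-13/25)*(-1 - 17) = -1238 - 13*1/25*(-18) = -1238 - 13/25*(-18) = -1238 + 234/25 = -30716/25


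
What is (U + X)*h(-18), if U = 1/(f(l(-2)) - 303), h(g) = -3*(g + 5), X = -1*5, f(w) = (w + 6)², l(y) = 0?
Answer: -17368/89 ≈ -195.15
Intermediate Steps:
f(w) = (6 + w)²
X = -5
h(g) = -15 - 3*g (h(g) = -3*(5 + g) = -15 - 3*g)
U = -1/267 (U = 1/((6 + 0)² - 303) = 1/(6² - 303) = 1/(36 - 303) = 1/(-267) = -1/267 ≈ -0.0037453)
(U + X)*h(-18) = (-1/267 - 5)*(-15 - 3*(-18)) = -1336*(-15 + 54)/267 = -1336/267*39 = -17368/89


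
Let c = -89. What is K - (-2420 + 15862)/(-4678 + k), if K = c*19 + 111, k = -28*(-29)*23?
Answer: -11065141/6999 ≈ -1581.0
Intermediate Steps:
k = 18676 (k = 812*23 = 18676)
K = -1580 (K = -89*19 + 111 = -1691 + 111 = -1580)
K - (-2420 + 15862)/(-4678 + k) = -1580 - (-2420 + 15862)/(-4678 + 18676) = -1580 - 13442/13998 = -1580 - 1*6721/6999 = -1580 - 6721/6999 = -11065141/6999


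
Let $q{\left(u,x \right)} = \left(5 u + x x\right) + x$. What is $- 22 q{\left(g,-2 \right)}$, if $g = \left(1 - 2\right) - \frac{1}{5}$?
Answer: $88$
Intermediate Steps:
$g = - \frac{6}{5}$ ($g = -1 - \frac{1}{5} = - \frac{6}{5} \approx -1.2$)
$q{\left(u,x \right)} = x + x^{2} + 5 u$ ($q{\left(u,x \right)} = \left(5 u + x^{2}\right) + x = \left(x^{2} + 5 u\right) + x = x + x^{2} + 5 u$)
$- 22 q{\left(g,-2 \right)} = - 22 \left(-2 + \left(-2\right)^{2} + 5 \left(- \frac{6}{5}\right)\right) = - 22 \left(-2 + 4 - 6\right) = \left(-22\right) \left(-4\right) = 88$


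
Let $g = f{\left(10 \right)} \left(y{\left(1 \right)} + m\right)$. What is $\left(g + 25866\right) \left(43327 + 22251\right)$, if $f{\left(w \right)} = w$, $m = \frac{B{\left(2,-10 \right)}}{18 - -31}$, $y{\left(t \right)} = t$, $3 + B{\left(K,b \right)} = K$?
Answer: $\frac{83147264292}{49} \approx 1.6969 \cdot 10^{9}$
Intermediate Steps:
$B{\left(K,b \right)} = -3 + K$
$m = - \frac{1}{49}$ ($m = \frac{-3 + 2}{18 - -31} = - \frac{1}{18 + 31} = - \frac{1}{49} \approx -0.020408$)
$g = \frac{480}{49}$ ($g = 10 \left(1 - \frac{1}{49}\right) = 10 \cdot \frac{48}{49} = \frac{480}{49} \approx 9.7959$)
$\left(g + 25866\right) \left(43327 + 22251\right) = \left(\frac{480}{49} + 25866\right) \left(43327 + 22251\right) = \frac{1267914}{49} \cdot 65578 = \frac{83147264292}{49}$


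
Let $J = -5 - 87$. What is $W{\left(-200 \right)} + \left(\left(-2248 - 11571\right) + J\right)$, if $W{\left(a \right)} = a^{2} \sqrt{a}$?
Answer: $-13911 + 400000 i \sqrt{2} \approx -13911.0 + 5.6569 \cdot 10^{5} i$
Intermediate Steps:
$J = -92$ ($J = -5 - 87 = -92$)
$W{\left(a \right)} = a^{\frac{5}{2}}$
$W{\left(-200 \right)} + \left(\left(-2248 - 11571\right) + J\right) = \left(-200\right)^{\frac{5}{2}} - 13911 = 400000 i \sqrt{2} - 13911 = -13911 + 400000 i \sqrt{2}$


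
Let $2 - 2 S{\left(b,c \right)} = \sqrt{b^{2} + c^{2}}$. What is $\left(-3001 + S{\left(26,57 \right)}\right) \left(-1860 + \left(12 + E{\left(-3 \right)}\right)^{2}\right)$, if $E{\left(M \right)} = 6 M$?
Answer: $5472000 + 4560 \sqrt{157} \approx 5.5291 \cdot 10^{6}$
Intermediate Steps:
$S{\left(b,c \right)} = 1 - \frac{\sqrt{b^{2} + c^{2}}}{2}$
$\left(-3001 + S{\left(26,57 \right)}\right) \left(-1860 + \left(12 + E{\left(-3 \right)}\right)^{2}\right) = \left(-3001 + \left(1 - \frac{\sqrt{26^{2} + 57^{2}}}{2}\right)\right) \left(-1860 + \left(12 + 6 \left(-3\right)\right)^{2}\right) = \left(-3001 + \left(1 - \frac{\sqrt{676 + 3249}}{2}\right)\right) \left(-1860 + \left(12 - 18\right)^{2}\right) = \left(-3001 + \left(1 - \frac{\sqrt{3925}}{2}\right)\right) \left(-1860 + \left(-6\right)^{2}\right) = \left(-3001 + \left(1 - \frac{5 \sqrt{157}}{2}\right)\right) \left(-1860 + 36\right) = \left(-3001 + \left(1 - \frac{5 \sqrt{157}}{2}\right)\right) \left(-1824\right) = \left(-3000 - \frac{5 \sqrt{157}}{2}\right) \left(-1824\right) = 5472000 + 4560 \sqrt{157}$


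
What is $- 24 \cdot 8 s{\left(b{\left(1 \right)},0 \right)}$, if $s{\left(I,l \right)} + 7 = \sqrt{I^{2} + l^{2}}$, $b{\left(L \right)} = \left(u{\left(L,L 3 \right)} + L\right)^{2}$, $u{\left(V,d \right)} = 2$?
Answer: $-384$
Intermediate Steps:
$b{\left(L \right)} = \left(2 + L\right)^{2}$
$s{\left(I,l \right)} = -7 + \sqrt{I^{2} + l^{2}}$
$- 24 \cdot 8 s{\left(b{\left(1 \right)},0 \right)} = - 24 \cdot 8 \left(-7 + \sqrt{\left(\left(2 + 1\right)^{2}\right)^{2} + 0^{2}}\right) = - 24 \cdot 8 \left(-7 + \sqrt{\left(3^{2}\right)^{2} + 0}\right) = - 24 \cdot 8 \left(-7 + \sqrt{9^{2} + 0}\right) = - 24 \cdot 8 \left(-7 + \sqrt{81 + 0}\right) = - 24 \cdot 8 \left(-7 + \sqrt{81}\right) = - 24 \cdot 8 \left(-7 + 9\right) = - 24 \cdot 8 \cdot 2 = \left(-24\right) 16 = -384$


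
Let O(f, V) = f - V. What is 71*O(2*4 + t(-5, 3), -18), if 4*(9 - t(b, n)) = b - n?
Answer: 2627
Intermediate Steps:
t(b, n) = 9 - b/4 + n/4 (t(b, n) = 9 - (b - n)/4 = 9 + (-b/4 + n/4) = 9 - b/4 + n/4)
71*O(2*4 + t(-5, 3), -18) = 71*((2*4 + (9 - ¼*(-5) + (¼)*3)) - 1*(-18)) = 71*((8 + (9 + 5/4 + ¾)) + 18) = 71*((8 + 11) + 18) = 71*(19 + 18) = 71*37 = 2627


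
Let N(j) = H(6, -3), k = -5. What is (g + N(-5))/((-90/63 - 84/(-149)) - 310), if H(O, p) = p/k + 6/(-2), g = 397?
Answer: -2057839/1621160 ≈ -1.2694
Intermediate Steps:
H(O, p) = -3 - p/5 (H(O, p) = p/(-5) + 6/(-2) = p*(-⅕) + 6*(-½) = -p/5 - 3 = -3 - p/5)
N(j) = -12/5 (N(j) = -3 - ⅕*(-3) = -3 + ⅗ = -12/5)
(g + N(-5))/((-90/63 - 84/(-149)) - 310) = (397 - 12/5)/((-90/63 - 84/(-149)) - 310) = 1973/(5*((-90*1/63 - 84*(-1/149)) - 310)) = 1973/(5*((-10/7 + 84/149) - 310)) = 1973/(5*(-902/1043 - 310)) = 1973/(5*(-324232/1043)) = (1973/5)*(-1043/324232) = -2057839/1621160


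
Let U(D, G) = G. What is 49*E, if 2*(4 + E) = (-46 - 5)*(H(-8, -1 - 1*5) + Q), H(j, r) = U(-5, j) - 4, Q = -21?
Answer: 82075/2 ≈ 41038.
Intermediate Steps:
H(j, r) = -4 + j (H(j, r) = j - 4 = -4 + j)
E = 1675/2 (E = -4 + ((-46 - 5)*((-4 - 8) - 21))/2 = -4 + (-51*(-12 - 21))/2 = -4 + (-51*(-33))/2 = -4 + (½)*1683 = -4 + 1683/2 = 1675/2 ≈ 837.50)
49*E = 49*(1675/2) = 82075/2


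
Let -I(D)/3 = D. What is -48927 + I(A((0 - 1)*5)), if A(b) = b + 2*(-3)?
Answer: -48894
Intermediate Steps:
A(b) = -6 + b (A(b) = b - 6 = -6 + b)
I(D) = -3*D
-48927 + I(A((0 - 1)*5)) = -48927 - 3*(-6 + (0 - 1)*5) = -48927 - 3*(-6 - 1*5) = -48927 - 3*(-6 - 5) = -48927 - 3*(-11) = -48927 + 33 = -48894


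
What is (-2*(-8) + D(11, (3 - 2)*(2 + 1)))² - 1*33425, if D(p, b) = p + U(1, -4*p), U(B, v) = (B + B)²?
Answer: -32464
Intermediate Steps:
U(B, v) = 4*B² (U(B, v) = (2*B)² = 4*B²)
D(p, b) = 4 + p (D(p, b) = p + 4*1² = p + 4*1 = p + 4 = 4 + p)
(-2*(-8) + D(11, (3 - 2)*(2 + 1)))² - 1*33425 = (-2*(-8) + (4 + 11))² - 1*33425 = (16 + 15)² - 33425 = 31² - 33425 = 961 - 33425 = -32464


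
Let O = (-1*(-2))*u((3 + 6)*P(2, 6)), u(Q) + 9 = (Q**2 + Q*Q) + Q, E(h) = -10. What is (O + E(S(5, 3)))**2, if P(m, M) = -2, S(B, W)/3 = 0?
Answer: 1517824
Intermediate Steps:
S(B, W) = 0 (S(B, W) = 3*0 = 0)
u(Q) = -9 + Q + 2*Q**2 (u(Q) = -9 + ((Q**2 + Q*Q) + Q) = -9 + ((Q**2 + Q**2) + Q) = -9 + (2*Q**2 + Q) = -9 + (Q + 2*Q**2) = -9 + Q + 2*Q**2)
O = 1242 (O = (-1*(-2))*(-9 + (3 + 6)*(-2) + 2*((3 + 6)*(-2))**2) = 2*(-9 + 9*(-2) + 2*(9*(-2))**2) = 2*(-9 - 18 + 2*(-18)**2) = 2*(-9 - 18 + 2*324) = 2*(-9 - 18 + 648) = 2*621 = 1242)
(O + E(S(5, 3)))**2 = (1242 - 10)**2 = 1232**2 = 1517824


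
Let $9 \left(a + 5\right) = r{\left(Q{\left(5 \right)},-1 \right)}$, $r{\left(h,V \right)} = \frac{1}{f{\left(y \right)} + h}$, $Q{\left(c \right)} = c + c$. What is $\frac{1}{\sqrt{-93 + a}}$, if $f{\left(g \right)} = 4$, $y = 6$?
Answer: $- \frac{3 i \sqrt{172858}}{12347} \approx - 0.10102 i$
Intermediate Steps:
$Q{\left(c \right)} = 2 c$
$r{\left(h,V \right)} = \frac{1}{4 + h}$
$a = - \frac{629}{126}$ ($a = -5 + \frac{1}{9 \left(4 + 2 \cdot 5\right)} = -5 + \frac{1}{9 \left(4 + 10\right)} = -5 + \frac{1}{9 \cdot 14} = -5 + \frac{1}{9} \cdot \frac{1}{14} = -5 + \frac{1}{126} = - \frac{629}{126} \approx -4.9921$)
$\frac{1}{\sqrt{-93 + a}} = \frac{1}{\sqrt{-93 - \frac{629}{126}}} = \frac{1}{\sqrt{- \frac{12347}{126}}} = \frac{1}{\frac{1}{42} i \sqrt{172858}} = - \frac{3 i \sqrt{172858}}{12347}$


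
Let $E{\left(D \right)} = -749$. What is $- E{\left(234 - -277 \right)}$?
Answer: $749$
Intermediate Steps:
$- E{\left(234 - -277 \right)} = \left(-1\right) \left(-749\right) = 749$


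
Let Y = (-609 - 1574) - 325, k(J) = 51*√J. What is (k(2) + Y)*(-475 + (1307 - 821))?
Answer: -27588 + 561*√2 ≈ -26795.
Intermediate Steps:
Y = -2508 (Y = -2183 - 325 = -2508)
(k(2) + Y)*(-475 + (1307 - 821)) = (51*√2 - 2508)*(-475 + (1307 - 821)) = (-2508 + 51*√2)*(-475 + 486) = (-2508 + 51*√2)*11 = -27588 + 561*√2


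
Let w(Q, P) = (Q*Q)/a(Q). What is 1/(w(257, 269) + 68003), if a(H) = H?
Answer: 1/68260 ≈ 1.4650e-5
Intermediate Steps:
w(Q, P) = Q (w(Q, P) = (Q*Q)/Q = Q²/Q = Q)
1/(w(257, 269) + 68003) = 1/(257 + 68003) = 1/68260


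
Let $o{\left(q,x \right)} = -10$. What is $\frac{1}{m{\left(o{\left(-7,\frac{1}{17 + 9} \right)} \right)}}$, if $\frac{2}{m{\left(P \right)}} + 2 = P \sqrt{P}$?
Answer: $-1 - 5 i \sqrt{10} \approx -1.0 - 15.811 i$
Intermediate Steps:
$m{\left(P \right)} = \frac{2}{-2 + P^{\frac{3}{2}}}$ ($m{\left(P \right)} = \frac{2}{-2 + P \sqrt{P}} = \frac{2}{-2 + P^{\frac{3}{2}}}$)
$\frac{1}{m{\left(o{\left(-7,\frac{1}{17 + 9} \right)} \right)}} = \frac{1}{2 \frac{1}{-2 + \left(-10\right)^{\frac{3}{2}}}} = \frac{1}{2 \frac{1}{-2 - 10 i \sqrt{10}}} = -1 - 5 i \sqrt{10}$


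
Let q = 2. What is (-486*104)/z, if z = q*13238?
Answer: -12636/6619 ≈ -1.9090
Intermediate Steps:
z = 26476 (z = 2*13238 = 26476)
(-486*104)/z = -486*104/26476 = -50544*1/26476 = -12636/6619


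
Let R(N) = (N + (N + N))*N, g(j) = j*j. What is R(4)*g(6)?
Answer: 1728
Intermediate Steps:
g(j) = j**2
R(N) = 3*N**2 (R(N) = (N + 2*N)*N = (3*N)*N = 3*N**2)
R(4)*g(6) = (3*4**2)*6**2 = (3*16)*36 = 48*36 = 1728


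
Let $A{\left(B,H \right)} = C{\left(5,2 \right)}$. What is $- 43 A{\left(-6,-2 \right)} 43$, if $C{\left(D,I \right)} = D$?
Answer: $-9245$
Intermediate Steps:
$A{\left(B,H \right)} = 5$
$- 43 A{\left(-6,-2 \right)} 43 = - 43 \cdot 5 \cdot 43 = - 215 \cdot 43 = \left(-1\right) 9245 = -9245$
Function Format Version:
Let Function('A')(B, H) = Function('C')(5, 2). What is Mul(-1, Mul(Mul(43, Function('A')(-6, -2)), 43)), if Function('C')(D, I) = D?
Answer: -9245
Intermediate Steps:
Function('A')(B, H) = 5
Mul(-1, Mul(Mul(43, Function('A')(-6, -2)), 43)) = Mul(-1, Mul(Mul(43, 5), 43)) = Mul(-1, Mul(215, 43)) = Mul(-1, 9245) = -9245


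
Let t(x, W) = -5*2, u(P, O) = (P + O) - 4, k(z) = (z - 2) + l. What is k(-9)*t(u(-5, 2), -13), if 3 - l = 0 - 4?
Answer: 40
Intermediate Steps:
l = 7 (l = 3 - (0 - 4) = 3 - 1*(-4) = 3 + 4 = 7)
k(z) = 5 + z (k(z) = (z - 2) + 7 = (-2 + z) + 7 = 5 + z)
u(P, O) = -4 + O + P (u(P, O) = (O + P) - 4 = -4 + O + P)
t(x, W) = -10
k(-9)*t(u(-5, 2), -13) = (5 - 9)*(-10) = -4*(-10) = 40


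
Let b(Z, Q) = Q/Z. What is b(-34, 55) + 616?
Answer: 20889/34 ≈ 614.38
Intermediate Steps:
b(-34, 55) + 616 = 55/(-34) + 616 = 55*(-1/34) + 616 = -55/34 + 616 = 20889/34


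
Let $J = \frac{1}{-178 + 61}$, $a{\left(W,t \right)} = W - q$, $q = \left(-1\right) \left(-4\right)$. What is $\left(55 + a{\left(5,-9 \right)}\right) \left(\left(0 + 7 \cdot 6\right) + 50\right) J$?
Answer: $- \frac{5152}{117} \approx -44.034$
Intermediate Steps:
$q = 4$
$a{\left(W,t \right)} = -4 + W$ ($a{\left(W,t \right)} = W - 4 = -4 + W$)
$J = - \frac{1}{117}$ ($J = \frac{1}{-117} = - \frac{1}{117} \approx -0.008547$)
$\left(55 + a{\left(5,-9 \right)}\right) \left(\left(0 + 7 \cdot 6\right) + 50\right) J = \left(55 + \left(-4 + 5\right)\right) \left(\left(0 + 7 \cdot 6\right) + 50\right) \left(- \frac{1}{117}\right) = \left(55 + 1\right) \left(\left(0 + 42\right) + 50\right) \left(- \frac{1}{117}\right) = 56 \left(42 + 50\right) \left(- \frac{1}{117}\right) = 56 \cdot 92 \left(- \frac{1}{117}\right) = 5152 \left(- \frac{1}{117}\right) = - \frac{5152}{117}$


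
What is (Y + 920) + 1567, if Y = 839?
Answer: 3326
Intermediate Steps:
(Y + 920) + 1567 = (839 + 920) + 1567 = 1759 + 1567 = 3326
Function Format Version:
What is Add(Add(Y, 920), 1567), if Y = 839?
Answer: 3326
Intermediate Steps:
Add(Add(Y, 920), 1567) = Add(Add(839, 920), 1567) = Add(1759, 1567) = 3326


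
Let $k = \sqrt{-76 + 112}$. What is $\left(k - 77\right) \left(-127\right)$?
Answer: $9017$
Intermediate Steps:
$k = 6$ ($k = \sqrt{36} = 6$)
$\left(k - 77\right) \left(-127\right) = \left(6 - 77\right) \left(-127\right) = \left(-71\right) \left(-127\right) = 9017$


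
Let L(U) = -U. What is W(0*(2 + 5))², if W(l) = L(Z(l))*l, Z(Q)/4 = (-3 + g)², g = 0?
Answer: 0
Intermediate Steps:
Z(Q) = 36 (Z(Q) = 4*(-3 + 0)² = 4*(-3)² = 4*9 = 36)
W(l) = -36*l (W(l) = (-1*36)*l = -36*l)
W(0*(2 + 5))² = (-0*(2 + 5))² = (-0*7)² = (-36*0)² = 0² = 0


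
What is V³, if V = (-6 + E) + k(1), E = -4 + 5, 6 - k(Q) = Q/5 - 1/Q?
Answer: 729/125 ≈ 5.8320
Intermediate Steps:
k(Q) = 6 + 1/Q - Q/5 (k(Q) = 6 - (Q/5 - 1/Q) = 6 - (-1/Q + Q/5) = 6 + (1/Q - Q/5) = 6 + 1/Q - Q/5)
E = 1
V = 9/5 (V = (-6 + 1) + (6 + 1/1 - ⅕*1) = -5 + (6 + 1 - ⅕) = -5 + 34/5 = 9/5 ≈ 1.8000)
V³ = (9/5)³ = 729/125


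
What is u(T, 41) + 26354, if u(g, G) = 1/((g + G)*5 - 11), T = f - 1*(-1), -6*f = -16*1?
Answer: 16787501/637 ≈ 26354.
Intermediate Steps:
f = 8/3 (f = -(-8)/3 = -⅙*(-16) = 8/3 ≈ 2.6667)
T = 11/3 (T = 8/3 - 1*(-1) = 8/3 + 1 = 11/3 ≈ 3.6667)
u(g, G) = 1/(-11 + 5*G + 5*g) (u(g, G) = 1/((G + g)*5 - 11) = 1/((5*G + 5*g) - 11) = 1/(-11 + 5*G + 5*g))
u(T, 41) + 26354 = 1/(-11 + 5*41 + 5*(11/3)) + 26354 = 1/(-11 + 205 + 55/3) + 26354 = 1/(637/3) + 26354 = 3/637 + 26354 = 16787501/637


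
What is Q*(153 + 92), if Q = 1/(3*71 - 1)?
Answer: 245/212 ≈ 1.1557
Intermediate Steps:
Q = 1/212 (Q = 1/(213 - 1) = 1/212 ≈ 0.0047170)
Q*(153 + 92) = (153 + 92)/212 = (1/212)*245 = 245/212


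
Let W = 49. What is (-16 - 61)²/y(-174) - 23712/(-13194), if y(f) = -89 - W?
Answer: -1388055/33718 ≈ -41.167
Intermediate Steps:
y(f) = -138 (y(f) = -89 - 1*49 = -89 - 49 = -138)
(-16 - 61)²/y(-174) - 23712/(-13194) = (-16 - 61)²/(-138) - 23712/(-13194) = (-77)²*(-1/138) - 23712*(-1/13194) = 5929*(-1/138) + 3952/2199 = -5929/138 + 3952/2199 = -1388055/33718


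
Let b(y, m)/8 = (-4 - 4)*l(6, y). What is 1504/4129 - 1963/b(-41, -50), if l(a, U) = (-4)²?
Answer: 9645323/4228096 ≈ 2.2812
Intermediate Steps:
l(a, U) = 16
b(y, m) = -1024 (b(y, m) = 8*((-4 - 4)*16) = 8*(-8*16) = 8*(-128) = -1024)
1504/4129 - 1963/b(-41, -50) = 1504/4129 - 1963/(-1024) = 1504*(1/4129) - 1963*(-1/1024) = 1504/4129 + 1963/1024 = 9645323/4228096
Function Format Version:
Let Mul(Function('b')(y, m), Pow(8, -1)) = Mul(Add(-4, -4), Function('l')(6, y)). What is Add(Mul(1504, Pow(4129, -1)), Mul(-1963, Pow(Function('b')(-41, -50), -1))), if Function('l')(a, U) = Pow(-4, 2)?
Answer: Rational(9645323, 4228096) ≈ 2.2812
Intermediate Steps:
Function('l')(a, U) = 16
Function('b')(y, m) = -1024 (Function('b')(y, m) = Mul(8, Mul(Add(-4, -4), 16)) = Mul(8, Mul(-8, 16)) = Mul(8, -128) = -1024)
Add(Mul(1504, Pow(4129, -1)), Mul(-1963, Pow(Function('b')(-41, -50), -1))) = Add(Mul(1504, Pow(4129, -1)), Mul(-1963, Pow(-1024, -1))) = Add(Mul(1504, Rational(1, 4129)), Mul(-1963, Rational(-1, 1024))) = Add(Rational(1504, 4129), Rational(1963, 1024)) = Rational(9645323, 4228096)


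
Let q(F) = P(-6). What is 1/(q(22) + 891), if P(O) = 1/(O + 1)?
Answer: 5/4454 ≈ 0.0011226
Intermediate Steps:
P(O) = 1/(1 + O)
q(F) = -⅕ (q(F) = 1/(1 - 6) = 1/(-5) = -⅕)
1/(q(22) + 891) = 1/(-⅕ + 891) = 1/(4454/5) = 5/4454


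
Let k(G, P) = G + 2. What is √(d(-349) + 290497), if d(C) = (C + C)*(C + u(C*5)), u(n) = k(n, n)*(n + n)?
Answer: 3*I*√471716529 ≈ 65157.0*I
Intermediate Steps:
k(G, P) = 2 + G
u(n) = 2*n*(2 + n) (u(n) = (2 + n)*(n + n) = (2 + n)*(2*n) = 2*n*(2 + n))
d(C) = 2*C*(C + 10*C*(2 + 5*C)) (d(C) = (C + C)*(C + 2*(C*5)*(2 + C*5)) = (2*C)*(C + 2*(5*C)*(2 + 5*C)) = (2*C)*(C + 10*C*(2 + 5*C)) = 2*C*(C + 10*C*(2 + 5*C)))
√(d(-349) + 290497) = √((-349)²*(42 + 100*(-349)) + 290497) = √(121801*(42 - 34900) + 290497) = √(121801*(-34858) + 290497) = √(-4245739258 + 290497) = √(-4245448761) = 3*I*√471716529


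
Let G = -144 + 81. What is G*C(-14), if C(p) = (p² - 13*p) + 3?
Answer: -24003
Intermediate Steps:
C(p) = 3 + p² - 13*p
G = -63
G*C(-14) = -63*(3 + (-14)² - 13*(-14)) = -63*(3 + 196 + 182) = -63*381 = -24003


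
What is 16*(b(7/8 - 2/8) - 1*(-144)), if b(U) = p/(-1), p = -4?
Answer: 2368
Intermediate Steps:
b(U) = 4 (b(U) = -4/(-1) = -4*(-1) = 4)
16*(b(7/8 - 2/8) - 1*(-144)) = 16*(4 - 1*(-144)) = 16*(4 + 144) = 16*148 = 2368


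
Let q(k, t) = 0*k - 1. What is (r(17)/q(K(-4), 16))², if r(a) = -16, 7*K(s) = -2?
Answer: 256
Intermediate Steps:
K(s) = -2/7 (K(s) = (⅐)*(-2) = -2/7)
q(k, t) = -1 (q(k, t) = 0 - 1 = -1)
(r(17)/q(K(-4), 16))² = (-16/(-1))² = (-16*(-1))² = 16² = 256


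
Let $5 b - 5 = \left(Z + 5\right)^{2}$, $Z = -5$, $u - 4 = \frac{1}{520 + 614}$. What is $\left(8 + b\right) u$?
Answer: $\frac{4537}{126} \approx 36.008$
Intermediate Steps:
$u = \frac{4537}{1134}$ ($u = 4 + \frac{1}{520 + 614} = 4 + \frac{1}{1134} = \frac{4537}{1134} \approx 4.0009$)
$b = 1$ ($b = 1 + \frac{\left(-5 + 5\right)^{2}}{5} = 1 + \frac{0^{2}}{5} = 1 + \frac{1}{5} \cdot 0 = 1 + 0 = 1$)
$\left(8 + b\right) u = \left(8 + 1\right) \frac{4537}{1134} = 9 \cdot \frac{4537}{1134} = \frac{4537}{126}$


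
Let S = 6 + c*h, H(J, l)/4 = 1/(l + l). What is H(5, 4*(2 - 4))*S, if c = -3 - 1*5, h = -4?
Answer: -19/2 ≈ -9.5000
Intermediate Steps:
H(J, l) = 2/l (H(J, l) = 4/(l + l) = 4/((2*l)) = 4*(1/(2*l)) = 2/l)
c = -8 (c = -3 - 5 = -8)
S = 38 (S = 6 - 8*(-4) = 6 + 32 = 38)
H(5, 4*(2 - 4))*S = (2/((4*(2 - 4))))*38 = (2/((4*(-2))))*38 = (2/(-8))*38 = (2*(-⅛))*38 = -¼*38 = -19/2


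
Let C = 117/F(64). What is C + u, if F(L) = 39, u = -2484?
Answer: -2481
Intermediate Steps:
C = 3 (C = 117/39 = 117*(1/39) = 3)
C + u = 3 - 2484 = -2481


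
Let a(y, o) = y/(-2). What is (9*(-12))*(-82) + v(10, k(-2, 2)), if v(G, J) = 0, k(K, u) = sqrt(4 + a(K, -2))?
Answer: 8856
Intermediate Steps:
a(y, o) = -y/2 (a(y, o) = y*(-1/2) = -y/2)
k(K, u) = sqrt(4 - K/2)
(9*(-12))*(-82) + v(10, k(-2, 2)) = (9*(-12))*(-82) + 0 = -108*(-82) + 0 = 8856 + 0 = 8856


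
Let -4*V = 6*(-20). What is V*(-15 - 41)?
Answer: -1680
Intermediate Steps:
V = 30 (V = -3*(-20)/2 = -1/4*(-120) = 30)
V*(-15 - 41) = 30*(-15 - 41) = 30*(-56) = -1680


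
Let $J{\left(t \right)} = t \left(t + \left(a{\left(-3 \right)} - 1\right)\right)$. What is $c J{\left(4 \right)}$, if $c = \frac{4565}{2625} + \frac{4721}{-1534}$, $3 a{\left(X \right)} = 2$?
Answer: $- \frac{23715626}{1208025} \approx -19.632$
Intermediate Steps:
$a{\left(X \right)} = \frac{2}{3}$ ($a{\left(X \right)} = \frac{1}{3} \cdot 2 = \frac{2}{3}$)
$c = - \frac{1077983}{805350}$ ($c = 4565 \cdot \frac{1}{2625} + 4721 \left(- \frac{1}{1534}\right) = \frac{913}{525} - \frac{4721}{1534} = - \frac{1077983}{805350} \approx -1.3385$)
$J{\left(t \right)} = t \left(- \frac{1}{3} + t\right)$ ($J{\left(t \right)} = t \left(t + \left(\frac{2}{3} - 1\right)\right) = t \left(t - \frac{1}{3}\right) = t \left(- \frac{1}{3} + t\right)$)
$c J{\left(4 \right)} = - \frac{1077983 \cdot 4 \left(- \frac{1}{3} + 4\right)}{805350} = - \frac{1077983 \cdot 4 \cdot \frac{11}{3}}{805350} = \left(- \frac{1077983}{805350}\right) \frac{44}{3} = - \frac{23715626}{1208025}$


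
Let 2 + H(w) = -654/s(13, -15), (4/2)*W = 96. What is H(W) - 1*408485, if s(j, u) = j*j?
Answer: -69034957/169 ≈ -4.0849e+5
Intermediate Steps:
W = 48 (W = (1/2)*96 = 48)
s(j, u) = j**2
H(w) = -992/169 (H(w) = -2 - 654/(13**2) = -2 - 654/169 = -992/169)
H(W) - 1*408485 = -992/169 - 1*408485 = -992/169 - 408485 = -69034957/169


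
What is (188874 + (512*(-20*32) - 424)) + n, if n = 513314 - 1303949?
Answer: -929865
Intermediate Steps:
n = -790635
(188874 + (512*(-20*32) - 424)) + n = (188874 + (512*(-20*32) - 424)) - 790635 = (188874 + (512*(-640) - 424)) - 790635 = (188874 + (-327680 - 424)) - 790635 = (188874 - 328104) - 790635 = -139230 - 790635 = -929865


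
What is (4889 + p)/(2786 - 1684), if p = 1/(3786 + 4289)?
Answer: 19739338/4449325 ≈ 4.4365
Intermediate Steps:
p = 1/8075 ≈ 0.00012384
(4889 + p)/(2786 - 1684) = (4889 + 1/8075)/(2786 - 1684) = (39478676/8075)/1102 = (39478676/8075)*(1/1102) = 19739338/4449325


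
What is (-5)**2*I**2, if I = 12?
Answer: 3600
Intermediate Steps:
(-5)**2*I**2 = (-5)**2*12**2 = 25*144 = 3600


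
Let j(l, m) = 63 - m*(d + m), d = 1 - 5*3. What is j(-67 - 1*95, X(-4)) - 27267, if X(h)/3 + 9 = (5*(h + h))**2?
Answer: -22741911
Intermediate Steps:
d = -14 (d = 1 - 15 = -14)
X(h) = -27 + 300*h**2 (X(h) = -27 + 3*(5*(h + h))**2 = -27 + 3*(5*(2*h))**2 = -27 + 3*(10*h)**2 = -27 + 3*(100*h**2) = -27 + 300*h**2)
j(l, m) = 63 - m*(-14 + m)
j(-67 - 1*95, X(-4)) - 27267 = (63 - (-27 + 300*(-4)**2)**2 + 14*(-27 + 300*(-4)**2)) - 27267 = (63 - (-27 + 300*16)**2 + 14*(-27 + 300*16)) - 27267 = (63 - (-27 + 4800)**2 + 14*(-27 + 4800)) - 27267 = (63 - 1*4773**2 + 14*4773) - 27267 = (63 - 1*22781529 + 66822) - 27267 = (63 - 22781529 + 66822) - 27267 = -22714644 - 27267 = -22741911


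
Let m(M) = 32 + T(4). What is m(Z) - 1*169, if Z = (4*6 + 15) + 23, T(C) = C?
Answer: -133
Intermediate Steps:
Z = 62 (Z = (24 + 15) + 23 = 39 + 23 = 62)
m(M) = 36 (m(M) = 32 + 4 = 36)
m(Z) - 1*169 = 36 - 1*169 = 36 - 169 = -133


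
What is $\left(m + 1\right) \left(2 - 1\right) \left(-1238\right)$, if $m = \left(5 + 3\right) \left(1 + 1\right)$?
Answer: $-21046$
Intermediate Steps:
$m = 16$ ($m = 8 \cdot 2 = 16$)
$\left(m + 1\right) \left(2 - 1\right) \left(-1238\right) = \left(16 + 1\right) \left(2 - 1\right) \left(-1238\right) = 17 \cdot 1 \left(-1238\right) = 17 \left(-1238\right) = -21046$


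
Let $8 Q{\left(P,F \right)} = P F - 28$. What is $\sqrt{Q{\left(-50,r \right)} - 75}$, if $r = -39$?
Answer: $\frac{\sqrt{661}}{2} \approx 12.855$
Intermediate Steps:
$Q{\left(P,F \right)} = - \frac{7}{2} + \frac{F P}{8}$ ($Q{\left(P,F \right)} = \frac{P F - 28}{8} = \frac{F P - 28}{8} = \frac{-28 + F P}{8} = - \frac{7}{2} + \frac{F P}{8}$)
$\sqrt{Q{\left(-50,r \right)} - 75} = \sqrt{\left(- \frac{7}{2} + \frac{1}{8} \left(-39\right) \left(-50\right)\right) - 75} = \sqrt{\left(- \frac{7}{2} + \frac{975}{4}\right) - 75} = \sqrt{\frac{961}{4} - 75} = \sqrt{\frac{661}{4}} = \frac{\sqrt{661}}{2}$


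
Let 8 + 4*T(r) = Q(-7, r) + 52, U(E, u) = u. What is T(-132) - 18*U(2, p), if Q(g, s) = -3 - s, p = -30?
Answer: 2333/4 ≈ 583.25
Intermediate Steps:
T(r) = 41/4 - r/4 (T(r) = -2 + ((-3 - r) + 52)/4 = -2 + (49 - r)/4 = -2 + (49/4 - r/4) = 41/4 - r/4)
T(-132) - 18*U(2, p) = (41/4 - ¼*(-132)) - 18*(-30) = (41/4 + 33) + 540 = 173/4 + 540 = 2333/4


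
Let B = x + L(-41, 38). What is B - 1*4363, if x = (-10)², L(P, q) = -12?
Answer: -4275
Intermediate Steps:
x = 100
B = 88 (B = 100 - 12 = 88)
B - 1*4363 = 88 - 1*4363 = 88 - 4363 = -4275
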